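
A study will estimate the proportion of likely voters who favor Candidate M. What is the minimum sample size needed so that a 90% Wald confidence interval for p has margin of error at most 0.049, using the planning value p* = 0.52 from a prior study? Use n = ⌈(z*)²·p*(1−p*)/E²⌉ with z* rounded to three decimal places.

n = 282

For 90% confidence, z* = 1.645.
p*(1−p*) = 0.2496.
Required n before rounding: 2.706025 × 0.2496 / 0.049² = 281.309.
Rounding up, n = 282.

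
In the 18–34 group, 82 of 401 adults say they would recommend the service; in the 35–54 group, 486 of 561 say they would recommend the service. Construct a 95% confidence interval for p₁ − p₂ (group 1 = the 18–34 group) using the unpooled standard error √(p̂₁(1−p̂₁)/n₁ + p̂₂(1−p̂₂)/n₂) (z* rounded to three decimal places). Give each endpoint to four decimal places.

p̂₁ = 0.20449, p̂₂ = 0.86631, so the observed difference is -0.66182.
Unpooled SE = √(p̂₁(1−p̂₁)/n₁ + p̂₂(1−p̂₂)/n₂) = √(0.000405669 + 0.000206447) = 0.024741.
For 95% confidence, z* = 1.960. Margin of error = 0.04849.
CI: -0.66182 ± 0.04849 = (-0.7103, -0.6133).

(-0.7103, -0.6133)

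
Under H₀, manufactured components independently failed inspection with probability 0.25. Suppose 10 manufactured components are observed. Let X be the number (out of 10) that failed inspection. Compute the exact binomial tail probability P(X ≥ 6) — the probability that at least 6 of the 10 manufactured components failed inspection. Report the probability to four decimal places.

X is binomial with n = 10 and p = 0.25.
P(X ≥ 6) = Σ_{j=6}^{10} C(10,j)·0.25^j·0.75^{10−j}.
= 0.016222 + 0.003090 + 0.000386 + 0.000029 + 0.000001 = 0.0197.

P = 0.0197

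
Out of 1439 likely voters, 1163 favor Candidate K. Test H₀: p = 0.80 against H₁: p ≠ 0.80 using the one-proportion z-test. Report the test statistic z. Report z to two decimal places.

Sample proportion p̂ = 1163/1439 = 0.80820.
Null standard error: √(0.80·0.20/1439) = √0.000111188 = 0.010545.
z = (0.80820 − 0.80)/0.010545 = 0.00820/0.010545 = 0.78.

z = 0.78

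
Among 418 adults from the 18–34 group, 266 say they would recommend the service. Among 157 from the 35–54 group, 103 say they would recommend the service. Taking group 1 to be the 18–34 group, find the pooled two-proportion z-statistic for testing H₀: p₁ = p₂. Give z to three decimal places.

Sample proportions: p̂₁ = 266/418 = 0.63636 and p̂₂ = 103/157 = 0.65605.
Pooled p̂ = (266+103)/(418+157) = 369/575 = 0.64174.
Pooled SE = √[0.2299100·0.00876177] ≈ 0.044882.
z = -0.01969/0.044882 = -0.439.

z = -0.439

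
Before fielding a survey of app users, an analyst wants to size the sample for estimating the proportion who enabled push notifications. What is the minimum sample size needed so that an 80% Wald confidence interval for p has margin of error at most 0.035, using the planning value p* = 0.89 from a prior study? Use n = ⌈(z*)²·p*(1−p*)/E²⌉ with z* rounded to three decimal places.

The 80% critical value is z* = 1.282.
p*(1−p*) = 0.0979.
(z*)²·p*(1−p*)/E² = 1.643524·0.0979/0.001225 = 131.348.
Rounding up, n = 132.

n = 132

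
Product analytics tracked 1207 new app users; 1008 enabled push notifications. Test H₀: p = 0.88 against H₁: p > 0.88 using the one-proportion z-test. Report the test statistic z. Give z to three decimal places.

z = -4.797

p̂ = 1008/1207 = 0.83513.
SE₀ = √(0.88·0.12/1207) = 0.009354.
z = (0.83513 − 0.88)/0.009354 = -0.04487/0.009354 = -4.797.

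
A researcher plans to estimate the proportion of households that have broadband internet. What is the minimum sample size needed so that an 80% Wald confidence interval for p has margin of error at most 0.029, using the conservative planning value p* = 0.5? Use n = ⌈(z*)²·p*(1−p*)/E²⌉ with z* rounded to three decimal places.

The 80% critical value is z* = 1.282.
p*(1−p*) = 0.2500.
Required n before rounding: 1.643524 × 0.2500 / 0.029² = 488.562.
Rounding up, n = 489.

n = 489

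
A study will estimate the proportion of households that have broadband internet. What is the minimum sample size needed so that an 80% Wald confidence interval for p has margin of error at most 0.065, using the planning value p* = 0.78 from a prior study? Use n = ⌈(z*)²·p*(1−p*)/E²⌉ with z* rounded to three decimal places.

The 80% critical value is z* = 1.282.
p*(1−p*) = 0.1716.
(z*)²·p*(1−p*)/E² = 1.643524·0.1716/0.004225 = 66.752.
Rounding up, n = 67.

n = 67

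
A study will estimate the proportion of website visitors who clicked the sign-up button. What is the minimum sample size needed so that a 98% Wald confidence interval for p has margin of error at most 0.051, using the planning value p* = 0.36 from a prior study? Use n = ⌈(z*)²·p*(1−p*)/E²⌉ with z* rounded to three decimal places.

For 98% confidence, z* = 2.326.
p*(1−p*) = 0.36·0.64 = 0.2304.
Required n before rounding: 5.410276 × 0.2304 / 0.051² = 479.249.
⌈479.249⌉ = 480.

n = 480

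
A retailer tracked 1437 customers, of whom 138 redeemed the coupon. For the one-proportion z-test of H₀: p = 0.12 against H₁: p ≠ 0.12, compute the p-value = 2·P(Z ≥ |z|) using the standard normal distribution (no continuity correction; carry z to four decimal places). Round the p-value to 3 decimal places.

p-value = 0.005

The sample proportion is 138/1437 = 0.09603.
Null standard error: √(0.12·0.88/1437) = √0.000073486 = 0.008572.
Test statistic (full precision, shown to 4 dp): z = (138/1437 − 0.12)/SE₀ ≈ -2.7958.
p-value = 2·P(Z ≥ |z|) with z = -2.7958 → 0.005.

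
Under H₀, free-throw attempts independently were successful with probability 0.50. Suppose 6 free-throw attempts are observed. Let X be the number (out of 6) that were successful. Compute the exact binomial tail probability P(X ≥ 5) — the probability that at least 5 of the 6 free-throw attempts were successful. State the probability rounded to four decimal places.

X is binomial with n = 6 and p = 0.50.
P(X ≥ 5) = C(6,5)·0.50^5·0.50^1 + C(6,6)·0.50^6·0.50^0.
= 0.093750 + 0.015625 = 0.1094.

P = 0.1094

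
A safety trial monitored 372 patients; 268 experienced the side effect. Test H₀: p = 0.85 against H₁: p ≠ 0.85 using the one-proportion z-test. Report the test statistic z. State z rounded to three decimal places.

The sample proportion is 268/372 = 0.72043.
Null standard error: √(0.85·0.15/372) = √0.000342742 = 0.018513.
z = (0.72043 − 0.85)/0.018513 = -0.12957/0.018513 = -6.999.

z = -6.999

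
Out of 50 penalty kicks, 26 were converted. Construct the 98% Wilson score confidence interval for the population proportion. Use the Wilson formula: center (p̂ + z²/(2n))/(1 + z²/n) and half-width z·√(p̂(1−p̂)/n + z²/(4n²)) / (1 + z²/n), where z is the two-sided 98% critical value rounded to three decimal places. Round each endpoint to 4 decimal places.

Here p̂ = 26/50 = 0.52000 and z = 2.326 (z² = 5.410276).
1 + z²/n = 1.108206.
Center = (0.52000 + 0.054103)/1.108206 = 0.51805.
Radicand: p̂(1−p̂)/n + z²/(4n²) = 0.004992000 + 0.000541028 = 0.005533028.
Half-width = 2.326·√0.005533028/1.108206 = 0.15612.
So the interval runs from 0.3619 to 0.6742.

(0.3619, 0.6742)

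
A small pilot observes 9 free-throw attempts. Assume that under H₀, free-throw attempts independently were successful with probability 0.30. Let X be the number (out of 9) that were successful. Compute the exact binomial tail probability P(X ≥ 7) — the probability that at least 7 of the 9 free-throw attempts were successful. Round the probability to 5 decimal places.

P = 0.00429

X is binomial with n = 9 and p = 0.30.
P(X ≥ 7) = C(9,7)·0.30^7·0.70^2 + C(9,8)·0.30^8·0.70^1 + C(9,9)·0.30^9·0.70^0.
= 0.003858 + 0.000413 + 0.000020 = 0.00429.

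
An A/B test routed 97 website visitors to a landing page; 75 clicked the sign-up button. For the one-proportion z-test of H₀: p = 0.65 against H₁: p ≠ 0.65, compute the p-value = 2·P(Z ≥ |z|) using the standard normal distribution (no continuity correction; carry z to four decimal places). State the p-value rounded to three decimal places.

Sample proportion p̂ = 75/97 = 0.77320.
Null standard error: √(0.65·0.35/97) = √0.002345361 = 0.048429.
z = (p̂ − p₀)/SE = (75/97 − 0.65)/0.048429 ≈ 2.5438.
From the standard normal, 2·P(Z ≥ |z|) = 0.011.

p-value = 0.011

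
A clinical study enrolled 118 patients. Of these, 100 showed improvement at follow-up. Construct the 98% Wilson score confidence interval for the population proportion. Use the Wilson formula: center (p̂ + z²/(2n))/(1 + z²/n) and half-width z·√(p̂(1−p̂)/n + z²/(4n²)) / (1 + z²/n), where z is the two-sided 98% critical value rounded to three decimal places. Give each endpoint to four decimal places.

(0.7554, 0.9090)

p̂ = 100/118 = 0.84746; z = 2.326, so z² = 5.410276.
1 + z²/n = 1.045850.
Adjusted center: (0.84746 + z²/(2n))/1.045850 = 0.83223.
Radicand: p̂(1−p̂)/n + z²/(4n²) = 0.001095536 + 0.000097139 = 0.001192675.
Half-width = 2.326·√0.001192675/1.045850 = 0.07681.
So the interval runs from 0.7554 to 0.9090.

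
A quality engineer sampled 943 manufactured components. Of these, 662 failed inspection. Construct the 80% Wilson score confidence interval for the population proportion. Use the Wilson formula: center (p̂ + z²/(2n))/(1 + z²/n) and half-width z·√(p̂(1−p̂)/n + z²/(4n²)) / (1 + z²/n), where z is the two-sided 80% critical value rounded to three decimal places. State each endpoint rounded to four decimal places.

Here p̂ = 662/943 = 0.70201 and z = 1.282 (z² = 1.643524).
1 + z²/n = 1.001743.
Center = (0.70201 + 0.000871)/1.001743 = 0.70166.
Radicand: p̂(1−p̂)/n + z²/(4n²) = 0.000221835 + 0.000000462 = 0.000222297.
Half-width = z·√(radicand)/denom = 1.282·0.014910/1.001743 = 0.01908.
CI: 0.70166 ± 0.01908 = (0.6826, 0.7207).

(0.6826, 0.7207)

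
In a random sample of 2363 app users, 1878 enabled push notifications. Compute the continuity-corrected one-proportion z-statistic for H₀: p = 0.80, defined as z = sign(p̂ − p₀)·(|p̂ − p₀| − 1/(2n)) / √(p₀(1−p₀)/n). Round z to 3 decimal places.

z = -0.612

p̂ = 1878/2363 = 0.79475. p̂ − p₀ = -0.005248.
1/(2n) = 0.000212.
Corrected numerator: |-0.005248| − 0.000212 = 0.005036.
SE₀ = √(0.80·0.20/2363) = 0.008229.
z = (−)0.005036/0.008229 = -0.612.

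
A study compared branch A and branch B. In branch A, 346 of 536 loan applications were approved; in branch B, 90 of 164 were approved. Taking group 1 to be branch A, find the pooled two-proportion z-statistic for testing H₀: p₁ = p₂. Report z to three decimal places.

Sample proportions: p̂₁ = 346/536 = 0.64552 and p̂₂ = 90/164 = 0.54878.
Pooling: p̂ = 436/700 = 0.62286.
Pooled SE = √[0.2349061·0.00796323] ≈ 0.043251.
z = (p̂₁ − p̂₂)/SE = (0.64552 − 0.54878)/0.043251 = 0.09674/0.043251 = 2.237.

z = 2.237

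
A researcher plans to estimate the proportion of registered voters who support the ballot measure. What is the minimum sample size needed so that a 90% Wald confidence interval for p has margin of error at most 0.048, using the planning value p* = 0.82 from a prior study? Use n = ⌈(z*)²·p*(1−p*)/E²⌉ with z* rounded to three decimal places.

The 90% critical value is z* = 1.645.
p*(1−p*) = 0.82·0.18 = 0.1476.
Required n before rounding: 2.706025 × 0.1476 / 0.048² = 173.355.
Rounding up, n = 174.

n = 174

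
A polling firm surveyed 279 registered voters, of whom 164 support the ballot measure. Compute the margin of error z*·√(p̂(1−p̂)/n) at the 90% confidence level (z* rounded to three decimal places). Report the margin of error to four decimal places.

With x = 164 successes in n = 279, p̂ = 0.58781.
SE = √(p̂(1−p̂)/n) = √(0.242289/279) = 0.029469.
For 90% confidence, z* = 1.645.
So ME = 0.0485.

ME = 0.0485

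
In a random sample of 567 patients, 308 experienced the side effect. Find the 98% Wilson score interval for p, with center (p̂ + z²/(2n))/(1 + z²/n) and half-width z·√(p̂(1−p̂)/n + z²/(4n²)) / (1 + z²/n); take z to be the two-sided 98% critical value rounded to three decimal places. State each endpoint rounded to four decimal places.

(0.4944, 0.5912)

p̂ = 308/567 = 0.54321; z = 2.326, so z² = 5.410276.
Denominator 1 + z²/n = 1 + 5.410276/567 = 1.009542.
Adjusted center: (0.54321 + z²/(2n))/1.009542 = 0.54280.
Radicand: p̂(1−p̂)/n + z²/(4n²) = 0.000437624 + 0.000004207 = 0.000441831.
Half-width = z·√(radicand)/denom = 2.326·0.021020/1.009542 = 0.04843.
CI: 0.54280 ± 0.04843 = (0.4944, 0.5912).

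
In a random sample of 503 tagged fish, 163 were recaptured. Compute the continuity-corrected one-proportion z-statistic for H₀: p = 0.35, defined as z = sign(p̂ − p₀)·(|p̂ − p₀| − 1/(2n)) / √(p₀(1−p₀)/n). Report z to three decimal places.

With x = 163 successes in n = 503, p̂ = 0.32406. p̂ − p₀ = -0.025944.
1/(2n) = 0.000994.
Corrected numerator: |-0.025944| − 0.000994 = 0.024950.
SE₀ = √(0.35·0.65/503) = 0.021267.
z = −0.024950/0.021267 = -1.173.

z = -1.173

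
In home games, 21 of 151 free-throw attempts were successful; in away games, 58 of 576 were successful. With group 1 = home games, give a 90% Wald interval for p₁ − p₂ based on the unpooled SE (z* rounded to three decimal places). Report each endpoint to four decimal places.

p̂₁ = 21/151 = 0.13907, p̂₂ = 58/576 = 0.10069; p̂₁ − p̂₂ = 0.03838.
SE = √(0.000792924 + 0.000157214) = √0.000950138 = 0.030824.
z* = 1.645 at the 90% level. Margin of error = 0.05071.
Interval: 0.03838 ± 0.05071 → (-0.0123, 0.0891).

(-0.0123, 0.0891)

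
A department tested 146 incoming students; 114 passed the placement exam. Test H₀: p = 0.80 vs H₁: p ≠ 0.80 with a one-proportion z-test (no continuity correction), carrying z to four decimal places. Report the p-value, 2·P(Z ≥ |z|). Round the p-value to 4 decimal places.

The sample proportion is 114/146 = 0.78082.
Under H₀, SE = √(p₀(1−p₀)/n) = √(0.80·0.20/146) = √0.001095890 = 0.033104.
Test statistic (full precision, shown to 4 dp): z = (114/146 − 0.80)/SE₀ ≈ -0.5793.
From the standard normal, 2·P(Z ≥ |z|) = 0.5624.

p-value = 0.5624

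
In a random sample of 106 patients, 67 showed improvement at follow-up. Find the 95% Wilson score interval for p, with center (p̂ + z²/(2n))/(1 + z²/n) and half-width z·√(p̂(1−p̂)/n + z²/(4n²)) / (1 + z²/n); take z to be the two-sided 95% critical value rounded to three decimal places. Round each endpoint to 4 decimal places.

(0.5372, 0.7178)

Here p̂ = 67/106 = 0.63208 and z = 1.960 (z² = 3.841600).
Denominator 1 + z²/n = 1 + 3.841600/106 = 1.036242.
Adjusted center: (0.63208 + z²/(2n))/1.036242 = 0.62746.
Radicand: p̂(1−p̂)/n + z²/(4n²) = 0.002193925 + 0.000085475 = 0.002279400.
Half-width = z·√(radicand)/denom = 1.960·0.047743/1.036242 = 0.09030.
So the interval runs from 0.5372 to 0.7178.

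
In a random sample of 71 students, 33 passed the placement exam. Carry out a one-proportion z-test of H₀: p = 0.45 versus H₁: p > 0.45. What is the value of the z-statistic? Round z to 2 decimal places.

z = 0.25

With x = 33 successes in n = 71, p̂ = 0.46479.
SE₀ = √(0.45·0.55/71) = 0.059042.
Test statistic: z = 0.01479/0.059042 = 0.25.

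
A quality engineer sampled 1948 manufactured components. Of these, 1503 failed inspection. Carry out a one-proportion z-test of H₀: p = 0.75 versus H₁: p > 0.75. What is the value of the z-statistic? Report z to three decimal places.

Sample proportion p̂ = 1503/1948 = 0.77156.
Under H₀, SE = √(p₀(1−p₀)/n) = √(0.75·0.25/1948) = √0.000096253 = 0.009811.
z = (0.77156 − 0.75)/0.009811 = 0.02156/0.009811 = 2.198.

z = 2.198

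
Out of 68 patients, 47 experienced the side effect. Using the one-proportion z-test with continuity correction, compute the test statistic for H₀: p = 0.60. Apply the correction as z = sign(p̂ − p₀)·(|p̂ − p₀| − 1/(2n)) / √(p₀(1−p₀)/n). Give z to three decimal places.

z = 1.411

With x = 47 successes in n = 68, p̂ = 0.69118. p̂ − p₀ = 0.091176.
1/(2n) = 0.007353.
Corrected numerator: |0.091176| − 0.007353 = 0.083823.
SE₀ = √(0.60·0.40/68) = 0.059409.
z = (+)0.083823/0.059409 = 1.411.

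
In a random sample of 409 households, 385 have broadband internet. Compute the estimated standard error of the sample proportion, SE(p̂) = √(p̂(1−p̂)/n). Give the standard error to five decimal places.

SE = 0.01162

Sample proportion p̂ = 385/409 = 0.94132.
p̂(1−p̂) = 0.055237.
Dividing by n and taking the root: √0.000135054 = 0.01162.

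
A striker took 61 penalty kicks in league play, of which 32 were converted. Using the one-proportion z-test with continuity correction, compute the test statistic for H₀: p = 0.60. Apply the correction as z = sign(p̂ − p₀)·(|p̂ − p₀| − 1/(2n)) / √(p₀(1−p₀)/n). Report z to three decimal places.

p̂ = 32/61 = 0.52459. p̂ − p₀ = -0.075410.
Continuity correction 1/(2n) = 1/122 = 0.008197.
Corrected numerator: |-0.075410| − 0.008197 = 0.067213.
Under H₀, SE = √(p₀(1−p₀)/n) = √(0.60·0.40/61) = √0.003934426 = 0.062725.
z = (−)0.067213/0.062725 = -1.072.

z = -1.072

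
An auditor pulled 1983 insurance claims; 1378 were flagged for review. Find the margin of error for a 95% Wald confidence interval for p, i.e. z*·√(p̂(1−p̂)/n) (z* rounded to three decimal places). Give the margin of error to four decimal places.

Sample proportion p̂ = 1378/1983 = 0.69491.
SE = √(p̂(1−p̂)/n) = √(0.212011/1983) = 0.010340.
For 95% confidence, z* = 1.960.
ME = 1.960·0.010340 = 0.0203.

ME = 0.0203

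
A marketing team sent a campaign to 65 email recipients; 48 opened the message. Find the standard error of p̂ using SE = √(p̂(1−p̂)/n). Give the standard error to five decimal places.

SE = 0.05451

p̂ = 48/65 = 0.73846.
p̂(1−p̂) = 0.193137.
SE = √(0.193137/65) = √0.002971338 = 0.05451.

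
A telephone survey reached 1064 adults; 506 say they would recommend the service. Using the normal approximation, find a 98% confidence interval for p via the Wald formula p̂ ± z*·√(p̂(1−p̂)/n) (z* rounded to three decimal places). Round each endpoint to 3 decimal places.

(0.440, 0.511)

The sample proportion is 506/1064 = 0.47556.
SE(p̂) = √(0.47556·0.52444/1064) = 0.015310.
For 98% confidence, z* = 2.326.
Margin = 2.326·0.015310 = 0.03561.
Interval: 0.47556 ± 0.03561 → (0.440, 0.511).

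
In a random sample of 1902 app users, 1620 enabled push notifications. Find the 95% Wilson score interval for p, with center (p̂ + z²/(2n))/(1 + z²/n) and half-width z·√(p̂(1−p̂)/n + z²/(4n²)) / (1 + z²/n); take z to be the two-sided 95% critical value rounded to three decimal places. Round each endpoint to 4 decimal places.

p̂ = 1620/1902 = 0.85174; z = 1.960, so z² = 3.841600.
1 + z²/n = 1.002020.
Center = (0.85174 + 0.001010)/1.002020 = 0.85103.
Radicand: p̂(1−p̂)/n + z²/(4n²) = 0.000066395 + 0.000000265 = 0.000066660.
Half-width = z·√(radicand)/denom = 1.960·0.008165/1.002020 = 0.01597.
CI: 0.85103 ± 0.01597 = (0.8351, 0.8670).

(0.8351, 0.8670)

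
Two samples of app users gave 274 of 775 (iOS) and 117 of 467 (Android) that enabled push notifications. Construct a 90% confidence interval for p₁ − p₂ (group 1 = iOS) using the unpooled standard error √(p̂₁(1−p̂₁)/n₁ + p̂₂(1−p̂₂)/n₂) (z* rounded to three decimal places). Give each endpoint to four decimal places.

p̂₁ = 274/775 = 0.35355, p̂₂ = 117/467 = 0.25054; p̂₁ − p̂₂ = 0.10301.
Unpooled SE = √(p̂₁(1−p̂₁)/n₁ + p̂₂(1−p̂₂)/n₂) = √(0.000294906 + 0.000402071) = 0.026400.
z* = 1.645 at the 90% level. Margin of error = 0.04343.
CI: 0.10301 ± 0.04343 = (0.0596, 0.1464).

(0.0596, 0.1464)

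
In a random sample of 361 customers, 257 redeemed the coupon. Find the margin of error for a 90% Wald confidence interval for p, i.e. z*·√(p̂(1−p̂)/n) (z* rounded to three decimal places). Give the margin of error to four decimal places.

Sample proportion p̂ = 257/361 = 0.71191.
Standard error of p̂: √(0.205094/361) = √0.000568126 = 0.023835.
The 90% critical value is z* = 1.645.
ME = 1.645·0.023835 = 0.0392.

ME = 0.0392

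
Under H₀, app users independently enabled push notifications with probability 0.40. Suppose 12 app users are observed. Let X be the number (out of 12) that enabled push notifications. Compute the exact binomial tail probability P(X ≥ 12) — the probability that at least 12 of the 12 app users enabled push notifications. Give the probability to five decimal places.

X ~ Binomial(n=12, p=0.40).
P(X ≥ 12) = C(12,12)·0.40^12·0.60^0.
= 0.000017 = 0.00002.

P = 0.00002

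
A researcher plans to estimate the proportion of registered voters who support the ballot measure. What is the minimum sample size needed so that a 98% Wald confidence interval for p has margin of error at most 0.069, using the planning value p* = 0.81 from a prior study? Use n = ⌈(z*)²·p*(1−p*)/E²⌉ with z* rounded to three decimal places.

For 98% confidence, z* = 2.326.
p*(1−p*) = 0.81·0.19 = 0.1539.
(z*)²·p*(1−p*)/E² = 5.410276·0.1539/0.004761 = 174.888.
Rounding up, n = 175.

n = 175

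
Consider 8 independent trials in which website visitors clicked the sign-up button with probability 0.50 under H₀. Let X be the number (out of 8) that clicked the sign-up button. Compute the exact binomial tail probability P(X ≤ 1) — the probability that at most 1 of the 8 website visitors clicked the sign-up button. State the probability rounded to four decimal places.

P = 0.0352

X is binomial with n = 8 and p = 0.50.
P(X ≤ 1) = C(8,0)·0.50^0·0.50^8 + C(8,1)·0.50^1·0.50^7.
= 0.003906 + 0.031250 = 0.0352.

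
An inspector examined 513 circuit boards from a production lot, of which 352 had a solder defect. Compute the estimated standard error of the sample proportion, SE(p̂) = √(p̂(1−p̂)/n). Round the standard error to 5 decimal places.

With x = 352 successes in n = 513, p̂ = 0.68616.
p̂(1−p̂) = 0.68616·0.31384 = 0.215344.
SE = √(0.215344/513) = 0.02049.

SE = 0.02049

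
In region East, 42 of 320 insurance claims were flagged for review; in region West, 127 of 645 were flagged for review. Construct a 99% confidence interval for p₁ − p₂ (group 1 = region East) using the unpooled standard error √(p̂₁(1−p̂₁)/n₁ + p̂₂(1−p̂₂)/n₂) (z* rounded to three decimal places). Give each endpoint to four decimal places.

p̂₁ = 42/320 = 0.13125, p̂₂ = 127/645 = 0.19690; p̂₁ − p̂₂ = -0.06565.
SE = √(0.000356323 + 0.000245163) = √0.000601486 = 0.024525.
z* = 2.576 at the 99% level. Margin = 2.576·0.024525 = 0.06318.
So the interval runs from -0.1288 to -0.0025.

(-0.1288, -0.0025)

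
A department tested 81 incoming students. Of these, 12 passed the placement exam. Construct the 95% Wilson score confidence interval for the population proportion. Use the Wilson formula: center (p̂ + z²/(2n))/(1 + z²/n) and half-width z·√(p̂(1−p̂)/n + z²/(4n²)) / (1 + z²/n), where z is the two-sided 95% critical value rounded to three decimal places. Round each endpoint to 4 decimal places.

(0.0868, 0.2413)

p̂ = 12/81 = 0.14815; z = 1.960, so z² = 3.841600.
1 + z²/n = 1.047427.
Adjusted center: (0.14815 + z²/(2n))/1.047427 = 0.16408.
Radicand: p̂(1−p̂)/n + z²/(4n²) = 0.001558028 + 0.000146380 = 0.001704408.
Half-width = 1.960·√0.001704408/1.047427 = 0.07725.
CI: 0.16408 ± 0.07725 = (0.0868, 0.2413).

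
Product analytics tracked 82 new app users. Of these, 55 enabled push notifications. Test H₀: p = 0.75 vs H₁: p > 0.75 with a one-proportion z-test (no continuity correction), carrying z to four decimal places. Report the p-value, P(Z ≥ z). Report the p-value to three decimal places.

Sample proportion p̂ = 55/82 = 0.67073.
Under H₀, SE = √(p₀(1−p₀)/n) = √(0.75·0.25/82) = √0.002286585 = 0.047818.
z = (p̂ − p₀)/SE = (55/82 − 0.75)/0.047818 ≈ -1.6577.
p-value = P(Z ≥ z) with z = -1.6577 → 0.951.

p-value = 0.951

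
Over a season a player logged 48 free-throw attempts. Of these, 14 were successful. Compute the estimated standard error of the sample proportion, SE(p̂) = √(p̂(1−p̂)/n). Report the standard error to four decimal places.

p̂ = 14/48 = 0.29167.
p̂(1−p̂) = 0.29167·0.70833 = 0.206599.
SE = √(0.206599/48) = √0.004304146 = 0.0656.

SE = 0.0656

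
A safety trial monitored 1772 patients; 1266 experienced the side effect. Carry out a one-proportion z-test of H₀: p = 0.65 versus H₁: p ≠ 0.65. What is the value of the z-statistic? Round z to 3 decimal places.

z = 5.688

p̂ = 1266/1772 = 0.71445.
SE₀ = √(0.65·0.35/1772) = 0.011331.
Test statistic: z = 0.06445/0.011331 = 5.688.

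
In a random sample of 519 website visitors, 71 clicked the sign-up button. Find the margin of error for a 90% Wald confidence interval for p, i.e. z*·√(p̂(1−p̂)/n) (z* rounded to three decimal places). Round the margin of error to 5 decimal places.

The sample proportion is 71/519 = 0.13680.
SE(p̂) = √(0.13680·0.86320/519) = 0.015084.
For 90% confidence, z* = 1.645.
So ME = 0.02481.

ME = 0.02481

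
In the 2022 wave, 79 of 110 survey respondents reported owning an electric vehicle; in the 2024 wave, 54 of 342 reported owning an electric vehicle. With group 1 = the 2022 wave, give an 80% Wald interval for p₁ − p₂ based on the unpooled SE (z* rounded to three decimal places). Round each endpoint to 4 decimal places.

(0.4998, 0.6208)

p̂₁ = 0.71818, p̂₂ = 0.15789, so the observed difference is 0.56029.
Unpooled SE = √(p̂₁(1−p̂₁)/n₁ + p̂₂(1−p̂₂)/n₂) = √(0.001839970 + 0.000388784) = 0.047210.
For 80% confidence, z* = 1.282. Margin of error = 0.06052.
CI: 0.56029 ± 0.06052 = (0.4998, 0.6208).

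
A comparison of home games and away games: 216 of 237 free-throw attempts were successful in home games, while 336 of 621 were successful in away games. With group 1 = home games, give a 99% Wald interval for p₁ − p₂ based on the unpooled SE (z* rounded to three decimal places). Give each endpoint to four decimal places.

(0.3002, 0.4404)

p̂₁ = 0.91139, p̂₂ = 0.54106, so the observed difference is 0.37033.
Unpooled SE = √(p̂₁(1−p̂₁)/n₁ + p̂₂(1−p̂₂)/n₂) = √(0.000340744 + 0.000399861) = 0.027214.
For 99% confidence, z* = 2.576. Margin of error = 0.07010.
CI: 0.37033 ± 0.07010 = (0.3002, 0.4404).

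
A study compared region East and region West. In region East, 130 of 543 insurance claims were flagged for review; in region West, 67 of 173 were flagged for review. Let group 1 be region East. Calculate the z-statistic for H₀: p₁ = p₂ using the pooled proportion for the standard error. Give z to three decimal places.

z = -3.793

p̂₁ = 130/543 = 0.23941, p̂₂ = 67/173 = 0.38728.
Pooled p̂ = (130+67)/(543+173) = 197/716 = 0.27514.
Pooled SE = √[0.1994378·0.00762197] ≈ 0.038989.
z = -0.14787/0.038989 = -3.793.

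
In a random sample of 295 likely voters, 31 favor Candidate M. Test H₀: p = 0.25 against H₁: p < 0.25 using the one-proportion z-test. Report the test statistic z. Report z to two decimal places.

z = -5.75

Sample proportion p̂ = 31/295 = 0.10508.
Under H₀, SE = √(p₀(1−p₀)/n) = √(0.25·0.75/295) = √0.000635593 = 0.025211.
z = (p̂ − p₀)/SE = (0.10508 − 0.25)/0.025211 = -5.75.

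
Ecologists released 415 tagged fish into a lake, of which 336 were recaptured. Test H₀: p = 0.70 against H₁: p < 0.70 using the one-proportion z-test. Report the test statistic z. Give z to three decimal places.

With x = 336 successes in n = 415, p̂ = 0.80964.
Under H₀, SE = √(p₀(1−p₀)/n) = √(0.70·0.30/415) = √0.000506024 = 0.022495.
z = (p̂ − p₀)/SE = (0.80964 − 0.70)/0.022495 = 4.874.

z = 4.874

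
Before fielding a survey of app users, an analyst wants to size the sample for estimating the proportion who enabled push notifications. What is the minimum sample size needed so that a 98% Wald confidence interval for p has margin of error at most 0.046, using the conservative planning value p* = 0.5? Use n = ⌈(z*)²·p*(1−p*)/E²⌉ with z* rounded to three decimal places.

n = 640

The 98% critical value is z* = 2.326.
p*(1−p*) = 0.50·0.50 = 0.2500.
Required n before rounding: 5.410276 × 0.2500 / 0.046² = 639.210.
Rounding up, n = 640.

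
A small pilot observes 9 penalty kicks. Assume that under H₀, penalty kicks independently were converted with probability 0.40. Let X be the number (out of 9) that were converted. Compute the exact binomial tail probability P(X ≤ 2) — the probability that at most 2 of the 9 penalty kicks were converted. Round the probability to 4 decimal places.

P = 0.2318

X ~ Binomial(n=9, p=0.40).
P(X ≤ 2) = C(9,0)·0.40^0·0.60^9 + C(9,1)·0.40^1·0.60^8 + C(9,2)·0.40^2·0.60^7.
= 0.010078 + 0.060466 + 0.161243 = 0.2318.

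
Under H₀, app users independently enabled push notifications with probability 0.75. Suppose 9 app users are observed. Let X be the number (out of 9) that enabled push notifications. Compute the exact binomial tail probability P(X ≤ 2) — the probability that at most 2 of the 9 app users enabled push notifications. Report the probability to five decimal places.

P = 0.00134

X ~ Binomial(n=9, p=0.75).
P(X ≤ 2) = C(9,0)·0.75^0·0.25^9 + C(9,1)·0.75^1·0.25^8 + C(9,2)·0.75^2·0.25^7.
= 0.000004 + 0.000103 + 0.001236 = 0.00134.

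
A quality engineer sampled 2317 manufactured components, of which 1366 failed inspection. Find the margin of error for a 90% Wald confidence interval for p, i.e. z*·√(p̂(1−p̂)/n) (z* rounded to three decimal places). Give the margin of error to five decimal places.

The sample proportion is 1366/2317 = 0.58956.
SE(p̂) = √(0.58956·0.41044/2317) = 0.010219.
z* = 1.645 at the 90% level.
So ME = 0.01681.

ME = 0.01681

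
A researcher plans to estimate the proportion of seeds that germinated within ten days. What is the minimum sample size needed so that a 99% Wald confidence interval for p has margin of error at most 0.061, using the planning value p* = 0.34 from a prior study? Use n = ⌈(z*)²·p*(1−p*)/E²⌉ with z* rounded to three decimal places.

n = 401

The 99% critical value is z* = 2.576.
p*(1−p*) = 0.34·0.66 = 0.2244.
(z*)²·p*(1−p*)/E² = 6.635776·0.2244/0.003721 = 400.180.
⌈400.180⌉ = 401.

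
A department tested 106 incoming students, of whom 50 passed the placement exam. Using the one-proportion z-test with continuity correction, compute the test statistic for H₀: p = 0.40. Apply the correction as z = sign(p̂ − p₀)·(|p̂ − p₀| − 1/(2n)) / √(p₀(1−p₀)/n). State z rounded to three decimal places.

Sample proportion p̂ = 50/106 = 0.47170. p̂ − p₀ = 0.071698.
1/(2n) = 0.004717.
Corrected numerator: |0.071698| − 0.004717 = 0.066981.
Null standard error: √(0.40·0.60/106) = √0.002264151 = 0.047583.
z = (+)0.066981/0.047583 = 1.408.

z = 1.408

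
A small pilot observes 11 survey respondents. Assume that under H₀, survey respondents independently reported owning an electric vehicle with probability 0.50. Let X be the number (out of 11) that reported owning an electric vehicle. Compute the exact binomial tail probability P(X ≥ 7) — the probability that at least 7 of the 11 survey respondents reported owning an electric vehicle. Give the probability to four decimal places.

P = 0.2744

X is binomial with n = 11 and p = 0.50.
P(X ≥ 7) = Σ_{j=7}^{11} C(11,j)·0.50^j·0.50^{11−j}.
= 0.161133 + 0.080566 + 0.026855 + 0.005371 + 0.000488 = 0.2744.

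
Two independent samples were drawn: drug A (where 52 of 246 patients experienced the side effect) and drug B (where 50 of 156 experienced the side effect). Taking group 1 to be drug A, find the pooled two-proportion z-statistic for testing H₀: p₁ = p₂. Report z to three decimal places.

z = -2.450

p̂₁ = 52/246 = 0.21138, p̂₂ = 50/156 = 0.32051.
Pooled p̂ = (52+50)/(246+156) = 102/402 = 0.25373.
SE = √[p̂(1−p̂)(1/n₁+1/n₂)] = √[0.25373·0.74627·(1/246+1/156)] ≈ 0.044537.
z = (p̂₁ − p̂₂)/SE = (0.21138 − 0.32051)/0.044537 = -0.10913/0.044537 = -2.450.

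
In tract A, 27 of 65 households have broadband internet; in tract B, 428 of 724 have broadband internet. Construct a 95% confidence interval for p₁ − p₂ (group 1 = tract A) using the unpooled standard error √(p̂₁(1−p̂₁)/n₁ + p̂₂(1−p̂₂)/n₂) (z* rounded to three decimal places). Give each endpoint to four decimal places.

(-0.3008, -0.0507)

p̂₁ = 0.41538, p̂₂ = 0.59116, so the observed difference is -0.17578.
Unpooled SE = √(p̂₁(1−p̂₁)/n₁ + p̂₂(1−p̂₂)/n₂) = √(0.003736004 + 0.000333826) = 0.063795.
For 95% confidence, z* = 1.960. Margin = 1.960·0.063795 = 0.12504.
So the interval runs from -0.3008 to -0.0507.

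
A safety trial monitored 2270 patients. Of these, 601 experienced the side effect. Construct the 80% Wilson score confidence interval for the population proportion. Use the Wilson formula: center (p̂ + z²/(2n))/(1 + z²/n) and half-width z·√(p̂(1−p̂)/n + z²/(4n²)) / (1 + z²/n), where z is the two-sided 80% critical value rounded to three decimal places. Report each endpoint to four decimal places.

Here p̂ = 601/2270 = 0.26476 and z = 1.282 (z² = 1.643524).
Denominator 1 + z²/n = 1 + 1.643524/2270 = 1.000724.
Center = (0.26476 + 0.000362)/1.000724 = 0.26493.
Radicand: p̂(1−p̂)/n + z²/(4n²) = 0.000085754 + 0.000000080 = 0.000085834.
Half-width = z·√(radicand)/denom = 1.282·0.009265/1.000724 = 0.01187.
Interval: 0.26493 ± 0.01187 → (0.2531, 0.2768).

(0.2531, 0.2768)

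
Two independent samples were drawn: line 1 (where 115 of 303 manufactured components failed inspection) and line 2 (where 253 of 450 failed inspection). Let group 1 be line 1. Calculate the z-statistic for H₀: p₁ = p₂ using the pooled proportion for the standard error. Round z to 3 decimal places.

z = -4.918

p̂₁ = 115/303 = 0.37954, p̂₂ = 253/450 = 0.56222.
Pooled p̂ = (115+253)/(303+450) = 368/753 = 0.48871.
SE = √[p̂(1−p̂)(1/n₁+1/n₂)] = √[0.48871·0.51129·(1/303+1/450)] ≈ 0.037147.
z = -0.18268/0.037147 = -4.918.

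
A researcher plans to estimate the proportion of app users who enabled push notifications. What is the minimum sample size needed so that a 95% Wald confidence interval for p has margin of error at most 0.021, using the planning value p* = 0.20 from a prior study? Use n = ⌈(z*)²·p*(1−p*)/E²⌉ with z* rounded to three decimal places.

z* = 1.960 at the 95% level.
p*(1−p*) = 0.20·0.80 = 0.1600.
(z*)²·p*(1−p*)/E² = 3.841600·0.1600/0.000441 = 1393.778.
Rounding up, n = 1394.

n = 1394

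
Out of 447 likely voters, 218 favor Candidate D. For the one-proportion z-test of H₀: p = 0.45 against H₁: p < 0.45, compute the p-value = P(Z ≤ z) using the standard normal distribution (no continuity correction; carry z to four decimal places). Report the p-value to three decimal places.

With x = 218 successes in n = 447, p̂ = 0.48770.
Null standard error: √(0.45·0.55/447) = √0.000553691 = 0.023531.
z = (p̂ − p₀)/SE = (218/447 − 0.45)/0.023531 ≈ 1.6020.
From the standard normal, P(Z ≤ z) = 0.945.

p-value = 0.945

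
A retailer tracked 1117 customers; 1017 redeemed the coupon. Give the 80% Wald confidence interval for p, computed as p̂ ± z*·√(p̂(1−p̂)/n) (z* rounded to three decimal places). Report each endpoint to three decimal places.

Sample proportion p̂ = 1017/1117 = 0.91047.
SE = √(p̂(1−p̂)/n) = √(0.081511/1117) = 0.008542.
z* = 1.282 at the 80% level.
Margin of error: 1.282 × 0.008542 = 0.01095.
Interval: 0.91047 ± 0.01095 → (0.900, 0.921).

(0.900, 0.921)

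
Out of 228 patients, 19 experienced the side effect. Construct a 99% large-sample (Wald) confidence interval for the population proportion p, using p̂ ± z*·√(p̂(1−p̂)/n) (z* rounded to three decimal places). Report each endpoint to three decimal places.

Sample proportion p̂ = 19/228 = 0.08333.
SE = √(p̂(1−p̂)/n) = √(0.076389/228) = 0.018304.
For 99% confidence, z* = 2.576.
Margin of error: 2.576 × 0.018304 = 0.04715.
So the interval runs from 0.036 to 0.130.

(0.036, 0.130)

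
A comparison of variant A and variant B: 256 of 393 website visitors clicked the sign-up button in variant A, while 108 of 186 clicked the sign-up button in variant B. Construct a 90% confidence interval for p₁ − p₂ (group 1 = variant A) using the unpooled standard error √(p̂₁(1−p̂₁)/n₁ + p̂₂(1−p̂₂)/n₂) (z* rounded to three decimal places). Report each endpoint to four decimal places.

(-0.0007, 0.1422)

p̂₁ = 256/393 = 0.65140, p̂₂ = 108/186 = 0.58065; p̂₁ − p̂₂ = 0.07075.
Unpooled SE = √(p̂₁(1−p̂₁)/n₁ + p̂₂(1−p̂₂)/n₂) = √(0.000577807 + 0.001309120) = 0.043439.
The 90% critical value is z* = 1.645. Margin = 1.645·0.043439 = 0.07146.
Interval: 0.07075 ± 0.07146 → (-0.0007, 0.1422).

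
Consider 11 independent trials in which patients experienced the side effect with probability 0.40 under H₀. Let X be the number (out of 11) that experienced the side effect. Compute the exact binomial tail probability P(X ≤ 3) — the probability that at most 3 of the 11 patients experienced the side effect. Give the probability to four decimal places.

P = 0.2963

X is binomial with n = 11 and p = 0.40.
P(X ≤ 3) = C(11,0)·0.40^0·0.60^11 + C(11,1)·0.40^1·0.60^10 + C(11,2)·0.40^2·0.60^9 + C(11,3)·0.40^3·0.60^8.
= 0.003628 + 0.026605 + 0.088684 + 0.177367 = 0.2963.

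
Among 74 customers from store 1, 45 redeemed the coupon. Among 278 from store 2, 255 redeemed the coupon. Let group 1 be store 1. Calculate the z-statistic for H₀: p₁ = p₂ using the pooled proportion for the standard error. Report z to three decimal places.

z = -6.661

p̂₁ = 45/74 = 0.60811, p̂₂ = 255/278 = 0.91727.
Pooling: p̂ = 300/352 = 0.85227.
Pooled SE = √[0.1259039·0.01711064] ≈ 0.046414.
z = (p̂₁ − p̂₂)/SE = (0.60811 − 0.91727)/0.046414 = -0.30916/0.046414 = -6.661.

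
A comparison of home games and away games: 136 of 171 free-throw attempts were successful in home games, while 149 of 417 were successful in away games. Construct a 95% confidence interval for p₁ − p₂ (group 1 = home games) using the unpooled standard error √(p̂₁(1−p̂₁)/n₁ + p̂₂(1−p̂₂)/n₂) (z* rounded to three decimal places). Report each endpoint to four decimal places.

(0.3620, 0.5140)

p̂₁ = 0.79532, p̂₂ = 0.35731, so the observed difference is 0.43801.
Unpooled SE = √(p̂₁(1−p̂₁)/n₁ + p̂₂(1−p̂₂)/n₂) = √(0.000951960 + 0.000550697) = 0.038764.
z* = 1.960 at the 95% level. Margin = 1.960·0.038764 = 0.07598.
CI: 0.43801 ± 0.07598 = (0.3620, 0.5140).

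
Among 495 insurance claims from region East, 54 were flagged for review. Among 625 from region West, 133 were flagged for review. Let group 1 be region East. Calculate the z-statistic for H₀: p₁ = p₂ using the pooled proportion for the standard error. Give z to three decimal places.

p̂₁ = 54/495 = 0.10909, p̂₂ = 133/625 = 0.21280.
Pooling: p̂ = 187/1120 = 0.16696.
Pooled SE = √[0.1390872·0.00362020] ≈ 0.022439.
z = (p̂₁ − p̂₂)/SE = (0.10909 − 0.21280)/0.022439 = -0.10371/0.022439 = -4.622.

z = -4.622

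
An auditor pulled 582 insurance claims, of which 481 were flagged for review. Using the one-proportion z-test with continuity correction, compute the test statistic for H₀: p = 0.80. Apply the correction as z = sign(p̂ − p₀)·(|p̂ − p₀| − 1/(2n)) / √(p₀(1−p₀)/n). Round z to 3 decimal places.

z = 1.544

With x = 481 successes in n = 582, p̂ = 0.82646. p̂ − p₀ = 0.026460.
1/(2n) = 0.000859.
Corrected numerator: |0.026460| − 0.000859 = 0.025601.
Under H₀, SE = √(p₀(1−p₀)/n) = √(0.80·0.20/582) = √0.000274914 = 0.016581.
z = (+)0.025601/0.016581 = 1.544.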